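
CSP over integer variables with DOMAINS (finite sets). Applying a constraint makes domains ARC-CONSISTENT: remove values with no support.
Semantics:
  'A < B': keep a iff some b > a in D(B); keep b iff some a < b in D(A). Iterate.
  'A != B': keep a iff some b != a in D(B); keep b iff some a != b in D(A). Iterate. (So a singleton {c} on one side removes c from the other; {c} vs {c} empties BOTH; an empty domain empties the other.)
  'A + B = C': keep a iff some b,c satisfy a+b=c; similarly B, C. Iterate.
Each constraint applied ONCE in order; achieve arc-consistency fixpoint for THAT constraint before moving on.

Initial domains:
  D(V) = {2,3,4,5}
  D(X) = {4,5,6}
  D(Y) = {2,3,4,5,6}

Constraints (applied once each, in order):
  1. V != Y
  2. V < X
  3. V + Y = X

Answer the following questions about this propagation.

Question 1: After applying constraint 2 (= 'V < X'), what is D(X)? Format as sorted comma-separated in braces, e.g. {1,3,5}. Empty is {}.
Answer: {4,5,6}

Derivation:
Constraint 1 (V != Y) on D(V)={2,3,4,5} D(Y)={2,3,4,5,6}: no change
Constraint 2 (V < X) on D(V)={2,3,4,5} D(X)={4,5,6}: no change
So after constraint 2: D(X) = {4,5,6}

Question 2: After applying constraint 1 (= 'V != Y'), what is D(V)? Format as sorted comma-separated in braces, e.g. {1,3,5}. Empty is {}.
Constraint 1 (V != Y) on D(V)={2,3,4,5} D(Y)={2,3,4,5,6}: no change
So after constraint 1: D(V) = {2,3,4,5}

Answer: {2,3,4,5}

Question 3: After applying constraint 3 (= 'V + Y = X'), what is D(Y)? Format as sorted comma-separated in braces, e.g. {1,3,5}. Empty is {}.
Answer: {2,3,4}

Derivation:
Constraint 1 (V != Y) on D(V)={2,3,4,5} D(Y)={2,3,4,5,6}: no change
Constraint 2 (V < X) on D(V)={2,3,4,5} D(X)={4,5,6}: no change
Constraint 3 (V + Y = X) on D(V)={2,3,4,5} D(Y)={2,3,4,5,6} D(X)={4,5,6}: V {2,3,4,5}->{2,3,4}; Y {2,3,4,5,6}->{2,3,4}
So after constraint 3: D(Y) = {2,3,4}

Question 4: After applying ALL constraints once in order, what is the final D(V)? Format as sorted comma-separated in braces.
Constraint 1 (V != Y) on D(V)={2,3,4,5} D(Y)={2,3,4,5,6}: no change
Constraint 2 (V < X) on D(V)={2,3,4,5} D(X)={4,5,6}: no change
Constraint 3 (V + Y = X) on D(V)={2,3,4,5} D(Y)={2,3,4,5,6} D(X)={4,5,6}: V {2,3,4,5}->{2,3,4}; Y {2,3,4,5,6}->{2,3,4}
So after all 3 constraints: D(V) = {2,3,4}

Answer: {2,3,4}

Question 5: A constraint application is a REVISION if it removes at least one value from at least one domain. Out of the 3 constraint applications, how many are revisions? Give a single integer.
Answer: 1

Derivation:
Constraint 1 (V != Y) on D(V)={2,3,4,5} D(Y)={2,3,4,5,6}: no change => not a revision
Constraint 2 (V < X) on D(V)={2,3,4,5} D(X)={4,5,6}: no change => not a revision
Constraint 3 (V + Y = X) on D(V)={2,3,4,5} D(Y)={2,3,4,5,6} D(X)={4,5,6}: V {2,3,4,5}->{2,3,4}; Y {2,3,4,5,6}->{2,3,4} => REVISION
Total revisions = 1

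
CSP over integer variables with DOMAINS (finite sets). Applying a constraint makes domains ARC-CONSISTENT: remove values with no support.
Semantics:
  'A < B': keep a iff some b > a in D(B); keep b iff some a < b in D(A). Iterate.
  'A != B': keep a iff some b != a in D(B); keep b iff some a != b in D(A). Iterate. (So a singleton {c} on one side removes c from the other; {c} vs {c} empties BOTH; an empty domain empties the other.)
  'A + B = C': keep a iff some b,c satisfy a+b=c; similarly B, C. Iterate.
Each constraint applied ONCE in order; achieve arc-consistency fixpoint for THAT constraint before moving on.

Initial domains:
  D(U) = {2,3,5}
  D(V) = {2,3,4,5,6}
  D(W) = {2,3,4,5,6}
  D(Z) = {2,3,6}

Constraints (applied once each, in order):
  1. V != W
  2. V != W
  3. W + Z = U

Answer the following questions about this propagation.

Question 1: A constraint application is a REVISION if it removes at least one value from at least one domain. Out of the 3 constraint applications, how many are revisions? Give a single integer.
Constraint 1 (V != W) on D(V)={2,3,4,5,6} D(W)={2,3,4,5,6}: no change => not a revision
Constraint 2 (V != W) on D(V)={2,3,4,5,6} D(W)={2,3,4,5,6}: no change => not a revision
Constraint 3 (W + Z = U) on D(W)={2,3,4,5,6} D(Z)={2,3,6} D(U)={2,3,5}: W {2,3,4,5,6}->{2,3}; Z {2,3,6}->{2,3}; U {2,3,5}->{5} => REVISION
Total revisions = 1

Answer: 1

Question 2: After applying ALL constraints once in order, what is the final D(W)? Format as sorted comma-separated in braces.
Constraint 1 (V != W) on D(V)={2,3,4,5,6} D(W)={2,3,4,5,6}: no change
Constraint 2 (V != W) on D(V)={2,3,4,5,6} D(W)={2,3,4,5,6}: no change
Constraint 3 (W + Z = U) on D(W)={2,3,4,5,6} D(Z)={2,3,6} D(U)={2,3,5}: W {2,3,4,5,6}->{2,3}; Z {2,3,6}->{2,3}; U {2,3,5}->{5}
So after all 3 constraints: D(W) = {2,3}

Answer: {2,3}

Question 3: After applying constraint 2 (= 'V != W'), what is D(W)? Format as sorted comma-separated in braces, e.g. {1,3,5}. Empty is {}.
Constraint 1 (V != W) on D(V)={2,3,4,5,6} D(W)={2,3,4,5,6}: no change
Constraint 2 (V != W) on D(V)={2,3,4,5,6} D(W)={2,3,4,5,6}: no change
So after constraint 2: D(W) = {2,3,4,5,6}

Answer: {2,3,4,5,6}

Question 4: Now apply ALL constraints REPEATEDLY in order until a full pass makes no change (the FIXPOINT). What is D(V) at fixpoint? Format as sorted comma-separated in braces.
Answer: {2,3,4,5,6}

Derivation:
pass 0 (initial): D(V)={2,3,4,5,6}
pass 1: U {2,3,5}->{5}; W {2,3,4,5,6}->{2,3}; Z {2,3,6}->{2,3}
pass 2: no change
Fixpoint after 2 passes: D(V) = {2,3,4,5,6}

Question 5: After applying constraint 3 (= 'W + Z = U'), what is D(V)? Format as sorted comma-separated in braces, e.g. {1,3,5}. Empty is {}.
Answer: {2,3,4,5,6}

Derivation:
Constraint 1 (V != W) on D(V)={2,3,4,5,6} D(W)={2,3,4,5,6}: no change
Constraint 2 (V != W) on D(V)={2,3,4,5,6} D(W)={2,3,4,5,6}: no change
Constraint 3 (W + Z = U) on D(W)={2,3,4,5,6} D(Z)={2,3,6} D(U)={2,3,5}: W {2,3,4,5,6}->{2,3}; Z {2,3,6}->{2,3}; U {2,3,5}->{5}
So after constraint 3: D(V) = {2,3,4,5,6}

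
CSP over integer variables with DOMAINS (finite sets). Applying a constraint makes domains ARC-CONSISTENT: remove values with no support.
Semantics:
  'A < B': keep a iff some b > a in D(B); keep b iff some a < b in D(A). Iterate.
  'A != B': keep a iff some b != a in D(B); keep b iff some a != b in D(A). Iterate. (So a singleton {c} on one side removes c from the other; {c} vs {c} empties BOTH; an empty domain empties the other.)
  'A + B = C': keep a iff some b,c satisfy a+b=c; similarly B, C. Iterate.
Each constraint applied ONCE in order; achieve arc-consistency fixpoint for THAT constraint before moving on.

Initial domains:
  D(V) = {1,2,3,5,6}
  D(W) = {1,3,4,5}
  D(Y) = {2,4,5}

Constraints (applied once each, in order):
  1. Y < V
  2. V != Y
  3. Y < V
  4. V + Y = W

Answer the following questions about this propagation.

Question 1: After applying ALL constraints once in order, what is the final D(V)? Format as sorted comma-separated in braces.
Answer: {3}

Derivation:
Constraint 1 (Y < V) on D(Y)={2,4,5} D(V)={1,2,3,5,6}: V {1,2,3,5,6}->{3,5,6}
Constraint 2 (V != Y) on D(V)={3,5,6} D(Y)={2,4,5}: no change
Constraint 3 (Y < V) on D(Y)={2,4,5} D(V)={3,5,6}: no change
Constraint 4 (V + Y = W) on D(V)={3,5,6} D(Y)={2,4,5} D(W)={1,3,4,5}: V {3,5,6}->{3}; Y {2,4,5}->{2}; W {1,3,4,5}->{5}
So after all 4 constraints: D(V) = {3}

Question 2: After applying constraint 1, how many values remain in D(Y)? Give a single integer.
Constraint 1 (Y < V) on D(Y)={2,4,5} D(V)={1,2,3,5,6}: V {1,2,3,5,6}->{3,5,6}
So after constraint 1: D(Y)={2,4,5}, size = 3

Answer: 3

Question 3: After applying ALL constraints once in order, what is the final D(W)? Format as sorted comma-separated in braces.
Answer: {5}

Derivation:
Constraint 1 (Y < V) on D(Y)={2,4,5} D(V)={1,2,3,5,6}: V {1,2,3,5,6}->{3,5,6}
Constraint 2 (V != Y) on D(V)={3,5,6} D(Y)={2,4,5}: no change
Constraint 3 (Y < V) on D(Y)={2,4,5} D(V)={3,5,6}: no change
Constraint 4 (V + Y = W) on D(V)={3,5,6} D(Y)={2,4,5} D(W)={1,3,4,5}: V {3,5,6}->{3}; Y {2,4,5}->{2}; W {1,3,4,5}->{5}
So after all 4 constraints: D(W) = {5}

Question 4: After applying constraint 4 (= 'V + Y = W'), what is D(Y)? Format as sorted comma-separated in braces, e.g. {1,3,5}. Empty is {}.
Constraint 1 (Y < V) on D(Y)={2,4,5} D(V)={1,2,3,5,6}: V {1,2,3,5,6}->{3,5,6}
Constraint 2 (V != Y) on D(V)={3,5,6} D(Y)={2,4,5}: no change
Constraint 3 (Y < V) on D(Y)={2,4,5} D(V)={3,5,6}: no change
Constraint 4 (V + Y = W) on D(V)={3,5,6} D(Y)={2,4,5} D(W)={1,3,4,5}: V {3,5,6}->{3}; Y {2,4,5}->{2}; W {1,3,4,5}->{5}
So after constraint 4: D(Y) = {2}

Answer: {2}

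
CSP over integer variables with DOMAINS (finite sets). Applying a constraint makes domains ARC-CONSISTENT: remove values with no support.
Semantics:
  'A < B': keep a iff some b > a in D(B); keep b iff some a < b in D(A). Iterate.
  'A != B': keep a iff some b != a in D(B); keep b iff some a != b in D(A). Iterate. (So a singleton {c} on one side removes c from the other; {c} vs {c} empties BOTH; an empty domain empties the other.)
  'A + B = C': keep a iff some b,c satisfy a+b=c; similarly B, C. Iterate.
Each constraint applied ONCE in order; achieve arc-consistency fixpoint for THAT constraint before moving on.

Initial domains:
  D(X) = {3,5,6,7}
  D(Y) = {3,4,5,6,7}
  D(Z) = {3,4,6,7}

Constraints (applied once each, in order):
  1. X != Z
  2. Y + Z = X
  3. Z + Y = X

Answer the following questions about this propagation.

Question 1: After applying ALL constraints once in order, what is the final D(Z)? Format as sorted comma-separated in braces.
Constraint 1 (X != Z) on D(X)={3,5,6,7} D(Z)={3,4,6,7}: no change
Constraint 2 (Y + Z = X) on D(Y)={3,4,5,6,7} D(Z)={3,4,6,7} D(X)={3,5,6,7}: Y {3,4,5,6,7}->{3,4}; Z {3,4,6,7}->{3,4}; X {3,5,6,7}->{6,7}
Constraint 3 (Z + Y = X) on D(Z)={3,4} D(Y)={3,4} D(X)={6,7}: no change
So after all 3 constraints: D(Z) = {3,4}

Answer: {3,4}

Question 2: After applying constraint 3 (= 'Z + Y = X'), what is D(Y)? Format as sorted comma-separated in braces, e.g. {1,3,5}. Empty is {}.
Answer: {3,4}

Derivation:
Constraint 1 (X != Z) on D(X)={3,5,6,7} D(Z)={3,4,6,7}: no change
Constraint 2 (Y + Z = X) on D(Y)={3,4,5,6,7} D(Z)={3,4,6,7} D(X)={3,5,6,7}: Y {3,4,5,6,7}->{3,4}; Z {3,4,6,7}->{3,4}; X {3,5,6,7}->{6,7}
Constraint 3 (Z + Y = X) on D(Z)={3,4} D(Y)={3,4} D(X)={6,7}: no change
So after constraint 3: D(Y) = {3,4}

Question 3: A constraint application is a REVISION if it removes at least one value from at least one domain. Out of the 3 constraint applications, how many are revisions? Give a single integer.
Answer: 1

Derivation:
Constraint 1 (X != Z) on D(X)={3,5,6,7} D(Z)={3,4,6,7}: no change => not a revision
Constraint 2 (Y + Z = X) on D(Y)={3,4,5,6,7} D(Z)={3,4,6,7} D(X)={3,5,6,7}: Y {3,4,5,6,7}->{3,4}; Z {3,4,6,7}->{3,4}; X {3,5,6,7}->{6,7} => REVISION
Constraint 3 (Z + Y = X) on D(Z)={3,4} D(Y)={3,4} D(X)={6,7}: no change => not a revision
Total revisions = 1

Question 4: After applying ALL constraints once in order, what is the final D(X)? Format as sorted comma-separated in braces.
Answer: {6,7}

Derivation:
Constraint 1 (X != Z) on D(X)={3,5,6,7} D(Z)={3,4,6,7}: no change
Constraint 2 (Y + Z = X) on D(Y)={3,4,5,6,7} D(Z)={3,4,6,7} D(X)={3,5,6,7}: Y {3,4,5,6,7}->{3,4}; Z {3,4,6,7}->{3,4}; X {3,5,6,7}->{6,7}
Constraint 3 (Z + Y = X) on D(Z)={3,4} D(Y)={3,4} D(X)={6,7}: no change
So after all 3 constraints: D(X) = {6,7}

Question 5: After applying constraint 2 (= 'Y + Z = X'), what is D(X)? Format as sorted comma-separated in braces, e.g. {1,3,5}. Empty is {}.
Answer: {6,7}

Derivation:
Constraint 1 (X != Z) on D(X)={3,5,6,7} D(Z)={3,4,6,7}: no change
Constraint 2 (Y + Z = X) on D(Y)={3,4,5,6,7} D(Z)={3,4,6,7} D(X)={3,5,6,7}: Y {3,4,5,6,7}->{3,4}; Z {3,4,6,7}->{3,4}; X {3,5,6,7}->{6,7}
So after constraint 2: D(X) = {6,7}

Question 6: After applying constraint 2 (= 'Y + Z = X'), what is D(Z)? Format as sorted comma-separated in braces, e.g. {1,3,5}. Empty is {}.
Constraint 1 (X != Z) on D(X)={3,5,6,7} D(Z)={3,4,6,7}: no change
Constraint 2 (Y + Z = X) on D(Y)={3,4,5,6,7} D(Z)={3,4,6,7} D(X)={3,5,6,7}: Y {3,4,5,6,7}->{3,4}; Z {3,4,6,7}->{3,4}; X {3,5,6,7}->{6,7}
So after constraint 2: D(Z) = {3,4}

Answer: {3,4}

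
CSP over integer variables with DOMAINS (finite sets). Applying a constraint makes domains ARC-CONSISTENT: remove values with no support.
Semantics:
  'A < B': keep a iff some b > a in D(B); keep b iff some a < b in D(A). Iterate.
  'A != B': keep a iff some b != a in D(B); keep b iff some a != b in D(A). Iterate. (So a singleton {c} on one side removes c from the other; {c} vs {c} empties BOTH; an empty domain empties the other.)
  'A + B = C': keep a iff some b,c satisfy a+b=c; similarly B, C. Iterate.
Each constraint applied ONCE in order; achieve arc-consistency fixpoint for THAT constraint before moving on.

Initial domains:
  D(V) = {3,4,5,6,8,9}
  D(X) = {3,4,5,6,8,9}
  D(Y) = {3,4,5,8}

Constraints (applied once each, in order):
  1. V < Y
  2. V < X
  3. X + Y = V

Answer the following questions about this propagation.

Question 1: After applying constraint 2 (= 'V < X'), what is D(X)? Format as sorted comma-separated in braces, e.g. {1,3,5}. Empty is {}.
Answer: {4,5,6,8,9}

Derivation:
Constraint 1 (V < Y) on D(V)={3,4,5,6,8,9} D(Y)={3,4,5,8}: V {3,4,5,6,8,9}->{3,4,5,6}; Y {3,4,5,8}->{4,5,8}
Constraint 2 (V < X) on D(V)={3,4,5,6} D(X)={3,4,5,6,8,9}: X {3,4,5,6,8,9}->{4,5,6,8,9}
So after constraint 2: D(X) = {4,5,6,8,9}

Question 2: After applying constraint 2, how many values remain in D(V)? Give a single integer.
Constraint 1 (V < Y) on D(V)={3,4,5,6,8,9} D(Y)={3,4,5,8}: V {3,4,5,6,8,9}->{3,4,5,6}; Y {3,4,5,8}->{4,5,8}
Constraint 2 (V < X) on D(V)={3,4,5,6} D(X)={3,4,5,6,8,9}: X {3,4,5,6,8,9}->{4,5,6,8,9}
So after constraint 2: D(V)={3,4,5,6}, size = 4

Answer: 4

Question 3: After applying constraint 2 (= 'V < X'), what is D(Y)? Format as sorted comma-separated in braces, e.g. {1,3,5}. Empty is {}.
Constraint 1 (V < Y) on D(V)={3,4,5,6,8,9} D(Y)={3,4,5,8}: V {3,4,5,6,8,9}->{3,4,5,6}; Y {3,4,5,8}->{4,5,8}
Constraint 2 (V < X) on D(V)={3,4,5,6} D(X)={3,4,5,6,8,9}: X {3,4,5,6,8,9}->{4,5,6,8,9}
So after constraint 2: D(Y) = {4,5,8}

Answer: {4,5,8}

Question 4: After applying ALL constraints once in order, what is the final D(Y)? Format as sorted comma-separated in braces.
Answer: {}

Derivation:
Constraint 1 (V < Y) on D(V)={3,4,5,6,8,9} D(Y)={3,4,5,8}: V {3,4,5,6,8,9}->{3,4,5,6}; Y {3,4,5,8}->{4,5,8}
Constraint 2 (V < X) on D(V)={3,4,5,6} D(X)={3,4,5,6,8,9}: X {3,4,5,6,8,9}->{4,5,6,8,9}
Constraint 3 (X + Y = V) on D(X)={4,5,6,8,9} D(Y)={4,5,8} D(V)={3,4,5,6}: X {4,5,6,8,9}->{}; Y {4,5,8}->{}; V {3,4,5,6}->{}
So after all 3 constraints: D(Y) = {}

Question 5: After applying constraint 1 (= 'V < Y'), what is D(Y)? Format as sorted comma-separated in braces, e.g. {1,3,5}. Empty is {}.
Constraint 1 (V < Y) on D(V)={3,4,5,6,8,9} D(Y)={3,4,5,8}: V {3,4,5,6,8,9}->{3,4,5,6}; Y {3,4,5,8}->{4,5,8}
So after constraint 1: D(Y) = {4,5,8}

Answer: {4,5,8}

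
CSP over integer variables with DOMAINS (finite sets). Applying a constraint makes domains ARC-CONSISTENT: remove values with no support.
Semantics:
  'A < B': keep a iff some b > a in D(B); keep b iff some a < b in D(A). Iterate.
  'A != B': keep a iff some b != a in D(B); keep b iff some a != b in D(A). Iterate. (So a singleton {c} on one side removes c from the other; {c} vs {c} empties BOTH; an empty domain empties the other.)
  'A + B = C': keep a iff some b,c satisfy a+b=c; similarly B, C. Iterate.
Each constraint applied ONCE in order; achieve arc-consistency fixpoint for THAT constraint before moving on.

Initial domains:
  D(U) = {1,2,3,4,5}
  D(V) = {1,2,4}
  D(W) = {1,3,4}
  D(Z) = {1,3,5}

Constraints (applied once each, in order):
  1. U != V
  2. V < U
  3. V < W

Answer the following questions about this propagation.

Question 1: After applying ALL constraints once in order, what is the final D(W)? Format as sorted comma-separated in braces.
Constraint 1 (U != V) on D(U)={1,2,3,4,5} D(V)={1,2,4}: no change
Constraint 2 (V < U) on D(V)={1,2,4} D(U)={1,2,3,4,5}: U {1,2,3,4,5}->{2,3,4,5}
Constraint 3 (V < W) on D(V)={1,2,4} D(W)={1,3,4}: V {1,2,4}->{1,2}; W {1,3,4}->{3,4}
So after all 3 constraints: D(W) = {3,4}

Answer: {3,4}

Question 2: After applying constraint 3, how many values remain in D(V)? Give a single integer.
Constraint 1 (U != V) on D(U)={1,2,3,4,5} D(V)={1,2,4}: no change
Constraint 2 (V < U) on D(V)={1,2,4} D(U)={1,2,3,4,5}: U {1,2,3,4,5}->{2,3,4,5}
Constraint 3 (V < W) on D(V)={1,2,4} D(W)={1,3,4}: V {1,2,4}->{1,2}; W {1,3,4}->{3,4}
So after constraint 3: D(V)={1,2}, size = 2

Answer: 2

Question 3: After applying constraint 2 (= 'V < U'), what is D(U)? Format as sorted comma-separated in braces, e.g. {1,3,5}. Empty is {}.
Constraint 1 (U != V) on D(U)={1,2,3,4,5} D(V)={1,2,4}: no change
Constraint 2 (V < U) on D(V)={1,2,4} D(U)={1,2,3,4,5}: U {1,2,3,4,5}->{2,3,4,5}
So after constraint 2: D(U) = {2,3,4,5}

Answer: {2,3,4,5}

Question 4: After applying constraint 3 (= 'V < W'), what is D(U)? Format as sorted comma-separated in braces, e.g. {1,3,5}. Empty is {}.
Answer: {2,3,4,5}

Derivation:
Constraint 1 (U != V) on D(U)={1,2,3,4,5} D(V)={1,2,4}: no change
Constraint 2 (V < U) on D(V)={1,2,4} D(U)={1,2,3,4,5}: U {1,2,3,4,5}->{2,3,4,5}
Constraint 3 (V < W) on D(V)={1,2,4} D(W)={1,3,4}: V {1,2,4}->{1,2}; W {1,3,4}->{3,4}
So after constraint 3: D(U) = {2,3,4,5}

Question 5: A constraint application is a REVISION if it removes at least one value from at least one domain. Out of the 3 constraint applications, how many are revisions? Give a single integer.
Constraint 1 (U != V) on D(U)={1,2,3,4,5} D(V)={1,2,4}: no change => not a revision
Constraint 2 (V < U) on D(V)={1,2,4} D(U)={1,2,3,4,5}: U {1,2,3,4,5}->{2,3,4,5} => REVISION
Constraint 3 (V < W) on D(V)={1,2,4} D(W)={1,3,4}: V {1,2,4}->{1,2}; W {1,3,4}->{3,4} => REVISION
Total revisions = 2

Answer: 2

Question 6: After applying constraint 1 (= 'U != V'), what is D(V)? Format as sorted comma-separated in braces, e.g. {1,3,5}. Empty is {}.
Constraint 1 (U != V) on D(U)={1,2,3,4,5} D(V)={1,2,4}: no change
So after constraint 1: D(V) = {1,2,4}

Answer: {1,2,4}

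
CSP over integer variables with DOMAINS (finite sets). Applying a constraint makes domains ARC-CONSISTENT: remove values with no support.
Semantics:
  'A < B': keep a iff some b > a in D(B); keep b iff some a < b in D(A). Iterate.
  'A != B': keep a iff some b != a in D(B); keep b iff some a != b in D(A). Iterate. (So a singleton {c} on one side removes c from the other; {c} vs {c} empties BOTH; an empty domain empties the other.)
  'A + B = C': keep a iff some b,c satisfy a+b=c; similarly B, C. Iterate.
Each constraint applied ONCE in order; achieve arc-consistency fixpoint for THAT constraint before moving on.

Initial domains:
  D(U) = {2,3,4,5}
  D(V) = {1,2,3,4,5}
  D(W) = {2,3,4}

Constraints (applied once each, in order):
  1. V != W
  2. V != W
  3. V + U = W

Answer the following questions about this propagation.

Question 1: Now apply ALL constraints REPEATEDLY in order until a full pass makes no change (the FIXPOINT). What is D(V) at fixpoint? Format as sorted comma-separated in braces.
pass 0 (initial): D(V)={1,2,3,4,5}
pass 1: U {2,3,4,5}->{2,3}; V {1,2,3,4,5}->{1,2}; W {2,3,4}->{3,4}
pass 2: no change
Fixpoint after 2 passes: D(V) = {1,2}

Answer: {1,2}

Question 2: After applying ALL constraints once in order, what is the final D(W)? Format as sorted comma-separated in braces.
Constraint 1 (V != W) on D(V)={1,2,3,4,5} D(W)={2,3,4}: no change
Constraint 2 (V != W) on D(V)={1,2,3,4,5} D(W)={2,3,4}: no change
Constraint 3 (V + U = W) on D(V)={1,2,3,4,5} D(U)={2,3,4,5} D(W)={2,3,4}: V {1,2,3,4,5}->{1,2}; U {2,3,4,5}->{2,3}; W {2,3,4}->{3,4}
So after all 3 constraints: D(W) = {3,4}

Answer: {3,4}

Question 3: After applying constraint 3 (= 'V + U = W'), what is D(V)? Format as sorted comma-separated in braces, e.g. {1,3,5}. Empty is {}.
Answer: {1,2}

Derivation:
Constraint 1 (V != W) on D(V)={1,2,3,4,5} D(W)={2,3,4}: no change
Constraint 2 (V != W) on D(V)={1,2,3,4,5} D(W)={2,3,4}: no change
Constraint 3 (V + U = W) on D(V)={1,2,3,4,5} D(U)={2,3,4,5} D(W)={2,3,4}: V {1,2,3,4,5}->{1,2}; U {2,3,4,5}->{2,3}; W {2,3,4}->{3,4}
So after constraint 3: D(V) = {1,2}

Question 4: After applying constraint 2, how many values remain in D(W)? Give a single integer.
Answer: 3

Derivation:
Constraint 1 (V != W) on D(V)={1,2,3,4,5} D(W)={2,3,4}: no change
Constraint 2 (V != W) on D(V)={1,2,3,4,5} D(W)={2,3,4}: no change
So after constraint 2: D(W)={2,3,4}, size = 3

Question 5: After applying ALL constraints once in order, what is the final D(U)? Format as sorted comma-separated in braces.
Constraint 1 (V != W) on D(V)={1,2,3,4,5} D(W)={2,3,4}: no change
Constraint 2 (V != W) on D(V)={1,2,3,4,5} D(W)={2,3,4}: no change
Constraint 3 (V + U = W) on D(V)={1,2,3,4,5} D(U)={2,3,4,5} D(W)={2,3,4}: V {1,2,3,4,5}->{1,2}; U {2,3,4,5}->{2,3}; W {2,3,4}->{3,4}
So after all 3 constraints: D(U) = {2,3}

Answer: {2,3}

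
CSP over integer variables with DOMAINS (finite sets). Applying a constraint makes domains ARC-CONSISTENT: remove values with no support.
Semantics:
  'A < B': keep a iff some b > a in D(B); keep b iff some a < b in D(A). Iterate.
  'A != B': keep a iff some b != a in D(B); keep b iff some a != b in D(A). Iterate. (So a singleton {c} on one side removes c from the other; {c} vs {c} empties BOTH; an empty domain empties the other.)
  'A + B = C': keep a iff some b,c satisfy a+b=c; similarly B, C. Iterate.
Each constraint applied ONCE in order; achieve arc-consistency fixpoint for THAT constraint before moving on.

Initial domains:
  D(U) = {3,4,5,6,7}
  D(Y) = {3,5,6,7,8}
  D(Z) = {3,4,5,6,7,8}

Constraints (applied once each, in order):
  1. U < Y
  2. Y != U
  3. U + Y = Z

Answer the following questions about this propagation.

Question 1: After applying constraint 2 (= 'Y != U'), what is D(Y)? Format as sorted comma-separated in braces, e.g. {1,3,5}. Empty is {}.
Answer: {5,6,7,8}

Derivation:
Constraint 1 (U < Y) on D(U)={3,4,5,6,7} D(Y)={3,5,6,7,8}: Y {3,5,6,7,8}->{5,6,7,8}
Constraint 2 (Y != U) on D(Y)={5,6,7,8} D(U)={3,4,5,6,7}: no change
So after constraint 2: D(Y) = {5,6,7,8}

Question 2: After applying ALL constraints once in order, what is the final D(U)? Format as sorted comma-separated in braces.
Answer: {3}

Derivation:
Constraint 1 (U < Y) on D(U)={3,4,5,6,7} D(Y)={3,5,6,7,8}: Y {3,5,6,7,8}->{5,6,7,8}
Constraint 2 (Y != U) on D(Y)={5,6,7,8} D(U)={3,4,5,6,7}: no change
Constraint 3 (U + Y = Z) on D(U)={3,4,5,6,7} D(Y)={5,6,7,8} D(Z)={3,4,5,6,7,8}: U {3,4,5,6,7}->{3}; Y {5,6,7,8}->{5}; Z {3,4,5,6,7,8}->{8}
So after all 3 constraints: D(U) = {3}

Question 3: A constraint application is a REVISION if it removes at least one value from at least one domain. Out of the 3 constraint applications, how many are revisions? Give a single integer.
Constraint 1 (U < Y) on D(U)={3,4,5,6,7} D(Y)={3,5,6,7,8}: Y {3,5,6,7,8}->{5,6,7,8} => REVISION
Constraint 2 (Y != U) on D(Y)={5,6,7,8} D(U)={3,4,5,6,7}: no change => not a revision
Constraint 3 (U + Y = Z) on D(U)={3,4,5,6,7} D(Y)={5,6,7,8} D(Z)={3,4,5,6,7,8}: U {3,4,5,6,7}->{3}; Y {5,6,7,8}->{5}; Z {3,4,5,6,7,8}->{8} => REVISION
Total revisions = 2

Answer: 2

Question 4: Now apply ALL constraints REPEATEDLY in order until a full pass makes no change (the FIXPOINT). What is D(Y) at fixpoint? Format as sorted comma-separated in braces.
pass 0 (initial): D(Y)={3,5,6,7,8}
pass 1: U {3,4,5,6,7}->{3}; Y {3,5,6,7,8}->{5}; Z {3,4,5,6,7,8}->{8}
pass 2: no change
Fixpoint after 2 passes: D(Y) = {5}

Answer: {5}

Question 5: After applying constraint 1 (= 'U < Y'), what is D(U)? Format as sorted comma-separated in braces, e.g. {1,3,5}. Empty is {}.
Answer: {3,4,5,6,7}

Derivation:
Constraint 1 (U < Y) on D(U)={3,4,5,6,7} D(Y)={3,5,6,7,8}: Y {3,5,6,7,8}->{5,6,7,8}
So after constraint 1: D(U) = {3,4,5,6,7}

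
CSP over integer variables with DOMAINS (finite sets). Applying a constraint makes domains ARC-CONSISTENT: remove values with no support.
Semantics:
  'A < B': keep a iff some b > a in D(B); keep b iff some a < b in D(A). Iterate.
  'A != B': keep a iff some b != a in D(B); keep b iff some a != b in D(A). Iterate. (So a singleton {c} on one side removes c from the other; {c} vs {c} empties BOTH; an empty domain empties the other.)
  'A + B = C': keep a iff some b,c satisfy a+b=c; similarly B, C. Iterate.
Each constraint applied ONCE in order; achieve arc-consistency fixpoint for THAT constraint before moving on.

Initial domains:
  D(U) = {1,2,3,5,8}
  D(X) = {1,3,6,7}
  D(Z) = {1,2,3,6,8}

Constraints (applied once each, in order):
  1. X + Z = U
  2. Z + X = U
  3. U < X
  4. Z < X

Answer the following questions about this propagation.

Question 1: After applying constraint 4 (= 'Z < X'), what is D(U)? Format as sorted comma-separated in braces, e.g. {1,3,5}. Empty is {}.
Answer: {2,3,5}

Derivation:
Constraint 1 (X + Z = U) on D(X)={1,3,6,7} D(Z)={1,2,3,6,8} D(U)={1,2,3,5,8}: Z {1,2,3,6,8}->{1,2}; U {1,2,3,5,8}->{2,3,5,8}
Constraint 2 (Z + X = U) on D(Z)={1,2} D(X)={1,3,6,7} D(U)={2,3,5,8}: no change
Constraint 3 (U < X) on D(U)={2,3,5,8} D(X)={1,3,6,7}: U {2,3,5,8}->{2,3,5}; X {1,3,6,7}->{3,6,7}
Constraint 4 (Z < X) on D(Z)={1,2} D(X)={3,6,7}: no change
So after constraint 4: D(U) = {2,3,5}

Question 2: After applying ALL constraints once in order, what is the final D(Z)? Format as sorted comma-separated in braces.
Answer: {1,2}

Derivation:
Constraint 1 (X + Z = U) on D(X)={1,3,6,7} D(Z)={1,2,3,6,8} D(U)={1,2,3,5,8}: Z {1,2,3,6,8}->{1,2}; U {1,2,3,5,8}->{2,3,5,8}
Constraint 2 (Z + X = U) on D(Z)={1,2} D(X)={1,3,6,7} D(U)={2,3,5,8}: no change
Constraint 3 (U < X) on D(U)={2,3,5,8} D(X)={1,3,6,7}: U {2,3,5,8}->{2,3,5}; X {1,3,6,7}->{3,6,7}
Constraint 4 (Z < X) on D(Z)={1,2} D(X)={3,6,7}: no change
So after all 4 constraints: D(Z) = {1,2}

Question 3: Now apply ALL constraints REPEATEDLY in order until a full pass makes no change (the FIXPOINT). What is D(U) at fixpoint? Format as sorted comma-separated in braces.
Answer: {}

Derivation:
pass 0 (initial): D(U)={1,2,3,5,8}
pass 1: U {1,2,3,5,8}->{2,3,5}; X {1,3,6,7}->{3,6,7}; Z {1,2,3,6,8}->{1,2}
pass 2: U {2,3,5}->{}; X {3,6,7}->{}; Z {1,2}->{}
pass 3: no change
Fixpoint after 3 passes: D(U) = {}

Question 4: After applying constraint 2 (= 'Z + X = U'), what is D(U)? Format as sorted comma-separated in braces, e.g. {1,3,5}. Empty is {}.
Constraint 1 (X + Z = U) on D(X)={1,3,6,7} D(Z)={1,2,3,6,8} D(U)={1,2,3,5,8}: Z {1,2,3,6,8}->{1,2}; U {1,2,3,5,8}->{2,3,5,8}
Constraint 2 (Z + X = U) on D(Z)={1,2} D(X)={1,3,6,7} D(U)={2,3,5,8}: no change
So after constraint 2: D(U) = {2,3,5,8}

Answer: {2,3,5,8}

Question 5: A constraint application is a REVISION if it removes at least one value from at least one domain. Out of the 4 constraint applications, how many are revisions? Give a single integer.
Answer: 2

Derivation:
Constraint 1 (X + Z = U) on D(X)={1,3,6,7} D(Z)={1,2,3,6,8} D(U)={1,2,3,5,8}: Z {1,2,3,6,8}->{1,2}; U {1,2,3,5,8}->{2,3,5,8} => REVISION
Constraint 2 (Z + X = U) on D(Z)={1,2} D(X)={1,3,6,7} D(U)={2,3,5,8}: no change => not a revision
Constraint 3 (U < X) on D(U)={2,3,5,8} D(X)={1,3,6,7}: U {2,3,5,8}->{2,3,5}; X {1,3,6,7}->{3,6,7} => REVISION
Constraint 4 (Z < X) on D(Z)={1,2} D(X)={3,6,7}: no change => not a revision
Total revisions = 2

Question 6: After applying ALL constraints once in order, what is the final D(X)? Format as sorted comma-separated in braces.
Constraint 1 (X + Z = U) on D(X)={1,3,6,7} D(Z)={1,2,3,6,8} D(U)={1,2,3,5,8}: Z {1,2,3,6,8}->{1,2}; U {1,2,3,5,8}->{2,3,5,8}
Constraint 2 (Z + X = U) on D(Z)={1,2} D(X)={1,3,6,7} D(U)={2,3,5,8}: no change
Constraint 3 (U < X) on D(U)={2,3,5,8} D(X)={1,3,6,7}: U {2,3,5,8}->{2,3,5}; X {1,3,6,7}->{3,6,7}
Constraint 4 (Z < X) on D(Z)={1,2} D(X)={3,6,7}: no change
So after all 4 constraints: D(X) = {3,6,7}

Answer: {3,6,7}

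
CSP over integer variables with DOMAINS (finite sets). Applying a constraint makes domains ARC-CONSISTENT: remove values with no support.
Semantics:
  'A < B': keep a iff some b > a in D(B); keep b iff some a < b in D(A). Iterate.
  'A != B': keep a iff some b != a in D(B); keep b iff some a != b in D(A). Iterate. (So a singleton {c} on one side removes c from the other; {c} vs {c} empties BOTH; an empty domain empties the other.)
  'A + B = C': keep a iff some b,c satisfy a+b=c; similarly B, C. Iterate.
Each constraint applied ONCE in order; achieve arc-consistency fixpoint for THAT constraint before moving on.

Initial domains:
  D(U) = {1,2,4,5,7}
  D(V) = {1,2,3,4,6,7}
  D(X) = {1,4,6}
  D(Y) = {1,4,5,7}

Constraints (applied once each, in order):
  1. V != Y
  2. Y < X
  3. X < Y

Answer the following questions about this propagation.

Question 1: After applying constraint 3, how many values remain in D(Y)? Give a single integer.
Answer: 1

Derivation:
Constraint 1 (V != Y) on D(V)={1,2,3,4,6,7} D(Y)={1,4,5,7}: no change
Constraint 2 (Y < X) on D(Y)={1,4,5,7} D(X)={1,4,6}: Y {1,4,5,7}->{1,4,5}; X {1,4,6}->{4,6}
Constraint 3 (X < Y) on D(X)={4,6} D(Y)={1,4,5}: X {4,6}->{4}; Y {1,4,5}->{5}
So after constraint 3: D(Y)={5}, size = 1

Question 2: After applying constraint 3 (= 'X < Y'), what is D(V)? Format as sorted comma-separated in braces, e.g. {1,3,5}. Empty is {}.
Constraint 1 (V != Y) on D(V)={1,2,3,4,6,7} D(Y)={1,4,5,7}: no change
Constraint 2 (Y < X) on D(Y)={1,4,5,7} D(X)={1,4,6}: Y {1,4,5,7}->{1,4,5}; X {1,4,6}->{4,6}
Constraint 3 (X < Y) on D(X)={4,6} D(Y)={1,4,5}: X {4,6}->{4}; Y {1,4,5}->{5}
So after constraint 3: D(V) = {1,2,3,4,6,7}

Answer: {1,2,3,4,6,7}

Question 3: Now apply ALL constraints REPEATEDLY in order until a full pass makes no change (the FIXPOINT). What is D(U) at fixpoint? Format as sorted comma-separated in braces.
Answer: {1,2,4,5,7}

Derivation:
pass 0 (initial): D(U)={1,2,4,5,7}
pass 1: X {1,4,6}->{4}; Y {1,4,5,7}->{5}
pass 2: X {4}->{}; Y {5}->{}
pass 3: V {1,2,3,4,6,7}->{}
pass 4: no change
Fixpoint after 4 passes: D(U) = {1,2,4,5,7}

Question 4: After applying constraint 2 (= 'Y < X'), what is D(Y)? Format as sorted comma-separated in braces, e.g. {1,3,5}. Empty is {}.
Answer: {1,4,5}

Derivation:
Constraint 1 (V != Y) on D(V)={1,2,3,4,6,7} D(Y)={1,4,5,7}: no change
Constraint 2 (Y < X) on D(Y)={1,4,5,7} D(X)={1,4,6}: Y {1,4,5,7}->{1,4,5}; X {1,4,6}->{4,6}
So after constraint 2: D(Y) = {1,4,5}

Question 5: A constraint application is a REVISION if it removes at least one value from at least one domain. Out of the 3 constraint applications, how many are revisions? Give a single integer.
Answer: 2

Derivation:
Constraint 1 (V != Y) on D(V)={1,2,3,4,6,7} D(Y)={1,4,5,7}: no change => not a revision
Constraint 2 (Y < X) on D(Y)={1,4,5,7} D(X)={1,4,6}: Y {1,4,5,7}->{1,4,5}; X {1,4,6}->{4,6} => REVISION
Constraint 3 (X < Y) on D(X)={4,6} D(Y)={1,4,5}: X {4,6}->{4}; Y {1,4,5}->{5} => REVISION
Total revisions = 2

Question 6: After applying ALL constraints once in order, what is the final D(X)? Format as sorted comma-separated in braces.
Constraint 1 (V != Y) on D(V)={1,2,3,4,6,7} D(Y)={1,4,5,7}: no change
Constraint 2 (Y < X) on D(Y)={1,4,5,7} D(X)={1,4,6}: Y {1,4,5,7}->{1,4,5}; X {1,4,6}->{4,6}
Constraint 3 (X < Y) on D(X)={4,6} D(Y)={1,4,5}: X {4,6}->{4}; Y {1,4,5}->{5}
So after all 3 constraints: D(X) = {4}

Answer: {4}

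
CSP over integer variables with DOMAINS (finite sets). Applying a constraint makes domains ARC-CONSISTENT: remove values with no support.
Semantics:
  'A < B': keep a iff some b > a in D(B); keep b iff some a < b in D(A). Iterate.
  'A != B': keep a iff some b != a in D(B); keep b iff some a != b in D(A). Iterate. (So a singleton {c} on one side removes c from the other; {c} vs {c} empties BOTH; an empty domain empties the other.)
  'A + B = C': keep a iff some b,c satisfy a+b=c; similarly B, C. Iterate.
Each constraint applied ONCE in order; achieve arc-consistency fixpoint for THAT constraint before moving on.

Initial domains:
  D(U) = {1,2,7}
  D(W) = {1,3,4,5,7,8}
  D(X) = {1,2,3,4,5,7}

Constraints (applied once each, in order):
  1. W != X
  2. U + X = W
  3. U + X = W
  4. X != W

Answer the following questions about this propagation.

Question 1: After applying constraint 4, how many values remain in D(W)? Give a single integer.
Constraint 1 (W != X) on D(W)={1,3,4,5,7,8} D(X)={1,2,3,4,5,7}: no change
Constraint 2 (U + X = W) on D(U)={1,2,7} D(X)={1,2,3,4,5,7} D(W)={1,3,4,5,7,8}: W {1,3,4,5,7,8}->{3,4,5,7,8}
Constraint 3 (U + X = W) on D(U)={1,2,7} D(X)={1,2,3,4,5,7} D(W)={3,4,5,7,8}: no change
Constraint 4 (X != W) on D(X)={1,2,3,4,5,7} D(W)={3,4,5,7,8}: no change
So after constraint 4: D(W)={3,4,5,7,8}, size = 5

Answer: 5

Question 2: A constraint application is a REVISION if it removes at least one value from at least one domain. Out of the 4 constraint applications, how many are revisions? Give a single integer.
Answer: 1

Derivation:
Constraint 1 (W != X) on D(W)={1,3,4,5,7,8} D(X)={1,2,3,4,5,7}: no change => not a revision
Constraint 2 (U + X = W) on D(U)={1,2,7} D(X)={1,2,3,4,5,7} D(W)={1,3,4,5,7,8}: W {1,3,4,5,7,8}->{3,4,5,7,8} => REVISION
Constraint 3 (U + X = W) on D(U)={1,2,7} D(X)={1,2,3,4,5,7} D(W)={3,4,5,7,8}: no change => not a revision
Constraint 4 (X != W) on D(X)={1,2,3,4,5,7} D(W)={3,4,5,7,8}: no change => not a revision
Total revisions = 1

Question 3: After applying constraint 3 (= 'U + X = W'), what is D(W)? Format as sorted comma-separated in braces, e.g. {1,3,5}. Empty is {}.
Constraint 1 (W != X) on D(W)={1,3,4,5,7,8} D(X)={1,2,3,4,5,7}: no change
Constraint 2 (U + X = W) on D(U)={1,2,7} D(X)={1,2,3,4,5,7} D(W)={1,3,4,5,7,8}: W {1,3,4,5,7,8}->{3,4,5,7,8}
Constraint 3 (U + X = W) on D(U)={1,2,7} D(X)={1,2,3,4,5,7} D(W)={3,4,5,7,8}: no change
So after constraint 3: D(W) = {3,4,5,7,8}

Answer: {3,4,5,7,8}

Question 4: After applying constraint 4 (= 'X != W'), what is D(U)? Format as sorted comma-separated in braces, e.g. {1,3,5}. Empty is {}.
Answer: {1,2,7}

Derivation:
Constraint 1 (W != X) on D(W)={1,3,4,5,7,8} D(X)={1,2,3,4,5,7}: no change
Constraint 2 (U + X = W) on D(U)={1,2,7} D(X)={1,2,3,4,5,7} D(W)={1,3,4,5,7,8}: W {1,3,4,5,7,8}->{3,4,5,7,8}
Constraint 3 (U + X = W) on D(U)={1,2,7} D(X)={1,2,3,4,5,7} D(W)={3,4,5,7,8}: no change
Constraint 4 (X != W) on D(X)={1,2,3,4,5,7} D(W)={3,4,5,7,8}: no change
So after constraint 4: D(U) = {1,2,7}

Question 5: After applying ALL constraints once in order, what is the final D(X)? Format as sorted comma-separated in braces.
Constraint 1 (W != X) on D(W)={1,3,4,5,7,8} D(X)={1,2,3,4,5,7}: no change
Constraint 2 (U + X = W) on D(U)={1,2,7} D(X)={1,2,3,4,5,7} D(W)={1,3,4,5,7,8}: W {1,3,4,5,7,8}->{3,4,5,7,8}
Constraint 3 (U + X = W) on D(U)={1,2,7} D(X)={1,2,3,4,5,7} D(W)={3,4,5,7,8}: no change
Constraint 4 (X != W) on D(X)={1,2,3,4,5,7} D(W)={3,4,5,7,8}: no change
So after all 4 constraints: D(X) = {1,2,3,4,5,7}

Answer: {1,2,3,4,5,7}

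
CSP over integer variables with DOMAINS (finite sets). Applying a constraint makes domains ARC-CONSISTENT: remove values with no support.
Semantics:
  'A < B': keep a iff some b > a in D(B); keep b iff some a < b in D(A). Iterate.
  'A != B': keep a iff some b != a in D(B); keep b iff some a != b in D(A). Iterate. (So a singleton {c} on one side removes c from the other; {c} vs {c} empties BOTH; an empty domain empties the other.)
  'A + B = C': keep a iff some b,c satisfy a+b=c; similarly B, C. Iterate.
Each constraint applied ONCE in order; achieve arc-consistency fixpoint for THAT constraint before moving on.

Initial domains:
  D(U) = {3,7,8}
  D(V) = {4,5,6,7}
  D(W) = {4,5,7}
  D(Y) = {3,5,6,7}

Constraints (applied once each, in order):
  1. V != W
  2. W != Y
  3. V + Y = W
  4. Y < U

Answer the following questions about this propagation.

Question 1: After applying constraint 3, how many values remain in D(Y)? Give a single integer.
Answer: 1

Derivation:
Constraint 1 (V != W) on D(V)={4,5,6,7} D(W)={4,5,7}: no change
Constraint 2 (W != Y) on D(W)={4,5,7} D(Y)={3,5,6,7}: no change
Constraint 3 (V + Y = W) on D(V)={4,5,6,7} D(Y)={3,5,6,7} D(W)={4,5,7}: V {4,5,6,7}->{4}; Y {3,5,6,7}->{3}; W {4,5,7}->{7}
So after constraint 3: D(Y)={3}, size = 1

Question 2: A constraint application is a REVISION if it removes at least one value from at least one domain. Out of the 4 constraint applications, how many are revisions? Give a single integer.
Constraint 1 (V != W) on D(V)={4,5,6,7} D(W)={4,5,7}: no change => not a revision
Constraint 2 (W != Y) on D(W)={4,5,7} D(Y)={3,5,6,7}: no change => not a revision
Constraint 3 (V + Y = W) on D(V)={4,5,6,7} D(Y)={3,5,6,7} D(W)={4,5,7}: V {4,5,6,7}->{4}; Y {3,5,6,7}->{3}; W {4,5,7}->{7} => REVISION
Constraint 4 (Y < U) on D(Y)={3} D(U)={3,7,8}: U {3,7,8}->{7,8} => REVISION
Total revisions = 2

Answer: 2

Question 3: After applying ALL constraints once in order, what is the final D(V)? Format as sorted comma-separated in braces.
Answer: {4}

Derivation:
Constraint 1 (V != W) on D(V)={4,5,6,7} D(W)={4,5,7}: no change
Constraint 2 (W != Y) on D(W)={4,5,7} D(Y)={3,5,6,7}: no change
Constraint 3 (V + Y = W) on D(V)={4,5,6,7} D(Y)={3,5,6,7} D(W)={4,5,7}: V {4,5,6,7}->{4}; Y {3,5,6,7}->{3}; W {4,5,7}->{7}
Constraint 4 (Y < U) on D(Y)={3} D(U)={3,7,8}: U {3,7,8}->{7,8}
So after all 4 constraints: D(V) = {4}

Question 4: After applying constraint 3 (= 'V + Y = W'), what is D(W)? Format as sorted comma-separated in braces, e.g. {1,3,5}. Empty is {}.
Constraint 1 (V != W) on D(V)={4,5,6,7} D(W)={4,5,7}: no change
Constraint 2 (W != Y) on D(W)={4,5,7} D(Y)={3,5,6,7}: no change
Constraint 3 (V + Y = W) on D(V)={4,5,6,7} D(Y)={3,5,6,7} D(W)={4,5,7}: V {4,5,6,7}->{4}; Y {3,5,6,7}->{3}; W {4,5,7}->{7}
So after constraint 3: D(W) = {7}

Answer: {7}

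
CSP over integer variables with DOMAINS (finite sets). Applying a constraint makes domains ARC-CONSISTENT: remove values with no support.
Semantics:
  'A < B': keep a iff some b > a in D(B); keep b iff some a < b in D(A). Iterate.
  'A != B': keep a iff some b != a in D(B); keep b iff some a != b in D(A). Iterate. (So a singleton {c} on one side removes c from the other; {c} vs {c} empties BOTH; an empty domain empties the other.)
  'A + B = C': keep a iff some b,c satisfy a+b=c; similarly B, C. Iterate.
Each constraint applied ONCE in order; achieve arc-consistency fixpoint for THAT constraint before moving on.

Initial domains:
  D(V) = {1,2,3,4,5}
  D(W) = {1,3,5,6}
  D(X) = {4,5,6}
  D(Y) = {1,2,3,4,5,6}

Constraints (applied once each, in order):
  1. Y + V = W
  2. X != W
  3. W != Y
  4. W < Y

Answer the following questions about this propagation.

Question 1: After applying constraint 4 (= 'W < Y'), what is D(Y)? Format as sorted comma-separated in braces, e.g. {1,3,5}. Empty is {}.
Answer: {4,5}

Derivation:
Constraint 1 (Y + V = W) on D(Y)={1,2,3,4,5,6} D(V)={1,2,3,4,5} D(W)={1,3,5,6}: Y {1,2,3,4,5,6}->{1,2,3,4,5}; W {1,3,5,6}->{3,5,6}
Constraint 2 (X != W) on D(X)={4,5,6} D(W)={3,5,6}: no change
Constraint 3 (W != Y) on D(W)={3,5,6} D(Y)={1,2,3,4,5}: no change
Constraint 4 (W < Y) on D(W)={3,5,6} D(Y)={1,2,3,4,5}: W {3,5,6}->{3}; Y {1,2,3,4,5}->{4,5}
So after constraint 4: D(Y) = {4,5}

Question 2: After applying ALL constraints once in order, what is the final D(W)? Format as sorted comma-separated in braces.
Answer: {3}

Derivation:
Constraint 1 (Y + V = W) on D(Y)={1,2,3,4,5,6} D(V)={1,2,3,4,5} D(W)={1,3,5,6}: Y {1,2,3,4,5,6}->{1,2,3,4,5}; W {1,3,5,6}->{3,5,6}
Constraint 2 (X != W) on D(X)={4,5,6} D(W)={3,5,6}: no change
Constraint 3 (W != Y) on D(W)={3,5,6} D(Y)={1,2,3,4,5}: no change
Constraint 4 (W < Y) on D(W)={3,5,6} D(Y)={1,2,3,4,5}: W {3,5,6}->{3}; Y {1,2,3,4,5}->{4,5}
So after all 4 constraints: D(W) = {3}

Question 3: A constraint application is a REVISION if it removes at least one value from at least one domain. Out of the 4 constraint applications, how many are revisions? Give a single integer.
Constraint 1 (Y + V = W) on D(Y)={1,2,3,4,5,6} D(V)={1,2,3,4,5} D(W)={1,3,5,6}: Y {1,2,3,4,5,6}->{1,2,3,4,5}; W {1,3,5,6}->{3,5,6} => REVISION
Constraint 2 (X != W) on D(X)={4,5,6} D(W)={3,5,6}: no change => not a revision
Constraint 3 (W != Y) on D(W)={3,5,6} D(Y)={1,2,3,4,5}: no change => not a revision
Constraint 4 (W < Y) on D(W)={3,5,6} D(Y)={1,2,3,4,5}: W {3,5,6}->{3}; Y {1,2,3,4,5}->{4,5} => REVISION
Total revisions = 2

Answer: 2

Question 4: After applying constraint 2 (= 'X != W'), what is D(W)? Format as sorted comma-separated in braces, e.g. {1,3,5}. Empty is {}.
Answer: {3,5,6}

Derivation:
Constraint 1 (Y + V = W) on D(Y)={1,2,3,4,5,6} D(V)={1,2,3,4,5} D(W)={1,3,5,6}: Y {1,2,3,4,5,6}->{1,2,3,4,5}; W {1,3,5,6}->{3,5,6}
Constraint 2 (X != W) on D(X)={4,5,6} D(W)={3,5,6}: no change
So after constraint 2: D(W) = {3,5,6}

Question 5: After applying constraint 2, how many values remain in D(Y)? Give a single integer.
Answer: 5

Derivation:
Constraint 1 (Y + V = W) on D(Y)={1,2,3,4,5,6} D(V)={1,2,3,4,5} D(W)={1,3,5,6}: Y {1,2,3,4,5,6}->{1,2,3,4,5}; W {1,3,5,6}->{3,5,6}
Constraint 2 (X != W) on D(X)={4,5,6} D(W)={3,5,6}: no change
So after constraint 2: D(Y)={1,2,3,4,5}, size = 5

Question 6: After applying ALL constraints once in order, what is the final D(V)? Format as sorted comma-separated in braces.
Constraint 1 (Y + V = W) on D(Y)={1,2,3,4,5,6} D(V)={1,2,3,4,5} D(W)={1,3,5,6}: Y {1,2,3,4,5,6}->{1,2,3,4,5}; W {1,3,5,6}->{3,5,6}
Constraint 2 (X != W) on D(X)={4,5,6} D(W)={3,5,6}: no change
Constraint 3 (W != Y) on D(W)={3,5,6} D(Y)={1,2,3,4,5}: no change
Constraint 4 (W < Y) on D(W)={3,5,6} D(Y)={1,2,3,4,5}: W {3,5,6}->{3}; Y {1,2,3,4,5}->{4,5}
So after all 4 constraints: D(V) = {1,2,3,4,5}

Answer: {1,2,3,4,5}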